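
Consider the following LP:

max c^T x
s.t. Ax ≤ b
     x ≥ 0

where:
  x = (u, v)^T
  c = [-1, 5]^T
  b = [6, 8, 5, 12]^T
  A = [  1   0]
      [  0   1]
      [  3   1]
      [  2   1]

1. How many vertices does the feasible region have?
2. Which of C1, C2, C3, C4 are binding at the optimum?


1. 3
2. C3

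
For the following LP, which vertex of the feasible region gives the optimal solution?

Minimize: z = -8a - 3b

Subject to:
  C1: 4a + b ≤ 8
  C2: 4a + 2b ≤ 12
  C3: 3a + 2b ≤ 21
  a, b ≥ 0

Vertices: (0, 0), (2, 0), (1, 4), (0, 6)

Evaluate the objective at each vertex of the feasible region:
  z(0, 0) = 0
  z(2, 0) = -16
  z(1, 4) = -20  ←
  z(0, 6) = -18
The minimum is at a = 1, b = 4.

(1, 4)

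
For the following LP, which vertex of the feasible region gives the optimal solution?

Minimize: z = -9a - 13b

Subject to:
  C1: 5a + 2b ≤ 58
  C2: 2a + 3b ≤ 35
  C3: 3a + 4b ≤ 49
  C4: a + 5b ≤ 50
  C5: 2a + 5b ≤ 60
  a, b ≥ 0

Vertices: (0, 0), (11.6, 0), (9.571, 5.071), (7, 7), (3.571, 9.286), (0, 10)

Evaluate the objective at each vertex of the feasible region:
  z(0, 0) = 0
  z(11.6, 0) = -104.4
  z(9.571, 5.071) = -152.1
  z(7, 7) = -154  ←
  z(3.571, 9.286) = -152.9
  z(0, 10) = -130
The minimum is at a = 7, b = 7.

(7, 7)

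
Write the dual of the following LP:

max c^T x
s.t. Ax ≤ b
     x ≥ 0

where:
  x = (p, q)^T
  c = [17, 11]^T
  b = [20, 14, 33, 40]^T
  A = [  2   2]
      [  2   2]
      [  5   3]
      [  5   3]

Primal max cᵀx s.t. Ax ≤ b, x ≥ 0  →  Dual min bᵀy s.t. Aᵀy ≥ c, y ≥ 0.

Minimize: z = 20y1 + 14y2 + 33y3 + 40y4

Subject to:
  2y1 + 2y2 + 5y3 + 5y4 ≥ 17
  2y1 + 2y2 + 3y3 + 3y4 ≥ 11
  y1, y2, y3, y4 ≥ 0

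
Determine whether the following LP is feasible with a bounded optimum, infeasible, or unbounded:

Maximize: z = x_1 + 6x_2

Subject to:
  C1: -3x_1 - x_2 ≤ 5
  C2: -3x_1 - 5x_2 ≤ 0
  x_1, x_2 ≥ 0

Unbounded (objective can increase without bound)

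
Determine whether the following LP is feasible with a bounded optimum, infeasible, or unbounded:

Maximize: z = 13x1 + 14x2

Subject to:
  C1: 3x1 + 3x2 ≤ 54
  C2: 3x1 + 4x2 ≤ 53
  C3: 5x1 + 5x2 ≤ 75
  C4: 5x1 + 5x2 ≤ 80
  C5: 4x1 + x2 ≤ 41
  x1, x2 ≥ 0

Feasible with a bounded optimal solution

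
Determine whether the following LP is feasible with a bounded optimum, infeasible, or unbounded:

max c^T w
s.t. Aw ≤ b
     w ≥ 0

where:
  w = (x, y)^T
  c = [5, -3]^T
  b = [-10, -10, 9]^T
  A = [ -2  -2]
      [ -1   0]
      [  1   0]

Infeasible (no feasible solution exists)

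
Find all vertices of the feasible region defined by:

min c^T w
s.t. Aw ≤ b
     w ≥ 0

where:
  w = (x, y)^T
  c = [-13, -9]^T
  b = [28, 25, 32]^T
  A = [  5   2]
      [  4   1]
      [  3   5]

(0, 0), (5.6, 0), (4, 4), (0, 6.4)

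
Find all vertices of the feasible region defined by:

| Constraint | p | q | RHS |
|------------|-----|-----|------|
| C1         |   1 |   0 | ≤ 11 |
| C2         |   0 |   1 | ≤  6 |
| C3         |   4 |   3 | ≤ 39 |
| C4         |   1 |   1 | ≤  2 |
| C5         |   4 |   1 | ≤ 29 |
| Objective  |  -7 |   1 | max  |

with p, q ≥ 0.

(0, 0), (2, 0), (0, 2)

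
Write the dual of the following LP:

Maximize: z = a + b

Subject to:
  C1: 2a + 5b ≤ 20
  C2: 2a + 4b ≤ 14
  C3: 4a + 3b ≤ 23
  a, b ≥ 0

Primal max cᵀx s.t. Ax ≤ b, x ≥ 0  →  Dual min bᵀy s.t. Aᵀy ≥ c, y ≥ 0.

Minimize: z = 20y1 + 14y2 + 23y3

Subject to:
  2y1 + 2y2 + 4y3 ≥ 1
  5y1 + 4y2 + 3y3 ≥ 1
  y1, y2, y3 ≥ 0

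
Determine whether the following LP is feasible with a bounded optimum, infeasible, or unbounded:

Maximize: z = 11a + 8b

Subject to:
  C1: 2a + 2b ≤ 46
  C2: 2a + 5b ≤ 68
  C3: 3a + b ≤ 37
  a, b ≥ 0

Feasible with a bounded optimal solution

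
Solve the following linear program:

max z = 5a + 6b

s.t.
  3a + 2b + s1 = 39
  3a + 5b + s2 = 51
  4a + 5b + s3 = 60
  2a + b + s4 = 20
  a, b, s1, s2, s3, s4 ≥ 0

Evaluate the objective at each vertex of the feasible region:
  z(0, 0) = 0
  z(10, 0) = 50
  z(7, 6) = 71  ←
  z(0, 10.2) = 61.2
The maximum is at a = 7, b = 6.

a = 7, b = 6, z = 71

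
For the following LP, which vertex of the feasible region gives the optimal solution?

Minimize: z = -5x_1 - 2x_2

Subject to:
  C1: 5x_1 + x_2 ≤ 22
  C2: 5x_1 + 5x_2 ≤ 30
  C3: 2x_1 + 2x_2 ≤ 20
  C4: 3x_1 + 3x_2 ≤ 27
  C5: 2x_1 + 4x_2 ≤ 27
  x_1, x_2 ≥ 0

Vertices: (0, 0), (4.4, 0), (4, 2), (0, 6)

Evaluate the objective at each vertex of the feasible region:
  z(0, 0) = 0
  z(4.4, 0) = -22
  z(4, 2) = -24  ←
  z(0, 6) = -12
The minimum is at x_1 = 4, x_2 = 2.

(4, 2)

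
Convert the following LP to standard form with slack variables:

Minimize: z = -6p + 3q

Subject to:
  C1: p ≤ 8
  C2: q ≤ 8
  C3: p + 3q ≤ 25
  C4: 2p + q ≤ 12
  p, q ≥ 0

min z = -6p + 3q

s.t.
  p + s1 = 8
  q + s2 = 8
  p + 3q + s3 = 25
  2p + q + s4 = 12
  p, q, s1, s2, s3, s4 ≥ 0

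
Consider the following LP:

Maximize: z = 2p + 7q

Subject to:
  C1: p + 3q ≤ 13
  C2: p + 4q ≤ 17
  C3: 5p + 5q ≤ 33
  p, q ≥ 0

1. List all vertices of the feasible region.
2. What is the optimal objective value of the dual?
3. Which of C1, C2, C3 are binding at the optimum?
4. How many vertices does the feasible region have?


1. (0, 0), (6.6, 0), (3.4, 3.2), (1, 4), (0, 4.25)
2. 30
3. C1, C2
4. 5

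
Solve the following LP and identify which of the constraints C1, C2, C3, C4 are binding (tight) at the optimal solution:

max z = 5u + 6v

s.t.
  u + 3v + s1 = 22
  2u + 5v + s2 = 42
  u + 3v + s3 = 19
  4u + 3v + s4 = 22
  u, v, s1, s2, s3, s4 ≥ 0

At u = 1, v = 6, compute slack b - a·x for each constraint:
  C1: 22 − 19 = 3  (slack)
  C2: 42 − 32 = 10  (slack)
  C3: 19 − 19 = 0  (binding)
  C4: 22 − 22 = 0  (binding)

Optimal: u = 1, v = 6
Binding: C3, C4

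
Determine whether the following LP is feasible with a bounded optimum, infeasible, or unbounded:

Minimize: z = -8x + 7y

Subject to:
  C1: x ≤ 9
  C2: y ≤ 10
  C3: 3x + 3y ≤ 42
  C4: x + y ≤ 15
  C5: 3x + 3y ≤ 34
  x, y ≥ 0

Feasible with a bounded optimal solution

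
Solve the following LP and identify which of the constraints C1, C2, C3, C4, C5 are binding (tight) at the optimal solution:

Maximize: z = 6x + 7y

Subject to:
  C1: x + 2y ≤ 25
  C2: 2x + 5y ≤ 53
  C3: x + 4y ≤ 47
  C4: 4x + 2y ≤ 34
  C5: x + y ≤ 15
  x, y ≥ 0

At x = 4, y = 9, compute slack b - a·x for each constraint:
  C1: 25 − 22 = 3  (slack)
  C2: 53 − 53 = 0  (binding)
  C3: 47 − 40 = 7  (slack)
  C4: 34 − 34 = 0  (binding)
  C5: 15 − 13 = 2  (slack)

Optimal: x = 4, y = 9
Binding: C2, C4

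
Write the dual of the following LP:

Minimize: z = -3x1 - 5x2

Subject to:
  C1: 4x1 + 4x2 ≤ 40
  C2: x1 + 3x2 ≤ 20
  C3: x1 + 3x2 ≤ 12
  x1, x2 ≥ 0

Primal min cᵀx s.t. Ax ≤ b, x ≥ 0  →  Dual max −bᵀy s.t. Aᵀy ≥ −c, y ≥ 0.

Maximize: z = -40y1 - 20y2 - 12y3

Subject to:
  4y1 + y2 + y3 ≥ 3
  4y1 + 3y2 + 3y3 ≥ 5
  y1, y2, y3 ≥ 0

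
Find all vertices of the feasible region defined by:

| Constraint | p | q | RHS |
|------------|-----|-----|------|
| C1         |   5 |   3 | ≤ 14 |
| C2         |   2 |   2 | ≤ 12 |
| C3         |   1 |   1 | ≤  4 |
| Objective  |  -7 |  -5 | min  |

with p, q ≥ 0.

(0, 0), (2.8, 0), (1, 3), (0, 4)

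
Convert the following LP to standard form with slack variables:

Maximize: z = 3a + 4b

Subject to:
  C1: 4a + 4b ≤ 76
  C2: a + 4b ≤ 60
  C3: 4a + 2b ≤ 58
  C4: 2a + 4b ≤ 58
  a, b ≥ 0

max z = 3a + 4b

s.t.
  4a + 4b + s1 = 76
  a + 4b + s2 = 60
  4a + 2b + s3 = 58
  2a + 4b + s4 = 58
  a, b, s1, s2, s3, s4 ≥ 0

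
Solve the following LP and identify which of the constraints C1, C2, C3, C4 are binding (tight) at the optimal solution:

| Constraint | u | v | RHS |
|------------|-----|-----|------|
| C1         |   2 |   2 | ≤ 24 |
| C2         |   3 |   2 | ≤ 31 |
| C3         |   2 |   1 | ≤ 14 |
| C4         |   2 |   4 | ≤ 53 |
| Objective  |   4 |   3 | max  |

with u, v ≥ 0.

At u = 2, v = 10, compute slack b - a·x for each constraint:
  C1: 24 − 24 = 0  (binding)
  C2: 31 − 26 = 5  (slack)
  C3: 14 − 14 = 0  (binding)
  C4: 53 − 44 = 9  (slack)

Optimal: u = 2, v = 10
Binding: C1, C3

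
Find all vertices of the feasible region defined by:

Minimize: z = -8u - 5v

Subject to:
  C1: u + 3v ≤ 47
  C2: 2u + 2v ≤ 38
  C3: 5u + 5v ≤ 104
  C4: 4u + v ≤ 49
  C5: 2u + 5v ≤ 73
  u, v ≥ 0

(0, 0), (12.25, 0), (10, 9), (7.333, 11.67), (0, 14.6)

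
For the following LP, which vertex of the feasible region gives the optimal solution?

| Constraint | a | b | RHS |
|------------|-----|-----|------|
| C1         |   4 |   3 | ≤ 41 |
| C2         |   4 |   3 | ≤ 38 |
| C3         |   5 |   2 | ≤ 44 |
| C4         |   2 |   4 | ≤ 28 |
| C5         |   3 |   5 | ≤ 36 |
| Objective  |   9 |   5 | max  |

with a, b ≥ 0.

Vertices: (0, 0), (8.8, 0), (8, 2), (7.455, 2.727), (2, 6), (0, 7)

Evaluate the objective at each vertex of the feasible region:
  z(0, 0) = 0
  z(8.8, 0) = 79.2
  z(8, 2) = 82  ←
  z(7.455, 2.727) = 80.73
  z(2, 6) = 48
  z(0, 7) = 35
The maximum is at a = 8, b = 2.

(8, 2)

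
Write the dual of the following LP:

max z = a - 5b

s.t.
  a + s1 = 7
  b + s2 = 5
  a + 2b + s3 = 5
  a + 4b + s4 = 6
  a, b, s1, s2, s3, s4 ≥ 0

Primal max cᵀx s.t. Ax ≤ b, x ≥ 0  →  Dual min bᵀy s.t. Aᵀy ≥ c, y ≥ 0.

Minimize: z = 7y1 + 5y2 + 5y3 + 6y4

Subject to:
  y1 + y3 + y4 ≥ 1
  y2 + 2y3 + 4y4 ≥ -5
  y1, y2, y3, y4 ≥ 0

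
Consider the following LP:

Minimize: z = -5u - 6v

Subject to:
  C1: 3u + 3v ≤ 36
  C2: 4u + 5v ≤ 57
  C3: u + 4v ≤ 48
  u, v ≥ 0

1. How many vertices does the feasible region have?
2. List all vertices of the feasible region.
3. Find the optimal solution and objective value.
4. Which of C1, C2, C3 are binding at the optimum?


1. 4
2. (0, 0), (12, 0), (3, 9), (0, 11.4)
3. u = 3, v = 9, z = -69
4. C1, C2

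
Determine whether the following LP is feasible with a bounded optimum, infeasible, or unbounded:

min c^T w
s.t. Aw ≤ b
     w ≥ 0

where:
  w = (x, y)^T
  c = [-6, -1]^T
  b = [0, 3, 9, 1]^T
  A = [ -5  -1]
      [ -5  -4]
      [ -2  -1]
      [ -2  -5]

Unbounded (objective can decrease without bound)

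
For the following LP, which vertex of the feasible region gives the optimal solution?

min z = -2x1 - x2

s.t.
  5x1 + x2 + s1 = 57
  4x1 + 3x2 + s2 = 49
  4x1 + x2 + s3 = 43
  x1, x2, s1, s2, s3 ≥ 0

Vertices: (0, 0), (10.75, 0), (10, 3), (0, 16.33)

Evaluate the objective at each vertex of the feasible region:
  z(0, 0) = 0
  z(10.75, 0) = -21.5
  z(10, 3) = -23  ←
  z(0, 16.33) = -16.33
The minimum is at x1 = 10, x2 = 3.

(10, 3)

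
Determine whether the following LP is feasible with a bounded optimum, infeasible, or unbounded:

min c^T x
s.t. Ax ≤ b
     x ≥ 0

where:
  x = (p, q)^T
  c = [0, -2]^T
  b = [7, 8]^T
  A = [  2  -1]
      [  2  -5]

Unbounded (objective can decrease without bound)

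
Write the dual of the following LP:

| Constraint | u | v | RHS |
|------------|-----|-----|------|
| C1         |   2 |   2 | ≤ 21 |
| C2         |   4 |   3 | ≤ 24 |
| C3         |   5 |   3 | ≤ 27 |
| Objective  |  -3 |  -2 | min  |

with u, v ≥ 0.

Primal min cᵀx s.t. Ax ≤ b, x ≥ 0  →  Dual max −bᵀy s.t. Aᵀy ≥ −c, y ≥ 0.

Maximize: z = -21y1 - 24y2 - 27y3

Subject to:
  2y1 + 4y2 + 5y3 ≥ 3
  2y1 + 3y2 + 3y3 ≥ 2
  y1, y2, y3 ≥ 0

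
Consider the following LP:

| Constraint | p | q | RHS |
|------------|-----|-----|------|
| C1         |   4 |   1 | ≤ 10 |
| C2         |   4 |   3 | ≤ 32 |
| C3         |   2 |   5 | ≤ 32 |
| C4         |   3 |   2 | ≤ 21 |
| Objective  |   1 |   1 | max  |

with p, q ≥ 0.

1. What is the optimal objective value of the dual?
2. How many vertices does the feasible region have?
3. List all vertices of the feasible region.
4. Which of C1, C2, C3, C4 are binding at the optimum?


1. 7
2. 4
3. (0, 0), (2.5, 0), (1, 6), (0, 6.4)
4. C1, C3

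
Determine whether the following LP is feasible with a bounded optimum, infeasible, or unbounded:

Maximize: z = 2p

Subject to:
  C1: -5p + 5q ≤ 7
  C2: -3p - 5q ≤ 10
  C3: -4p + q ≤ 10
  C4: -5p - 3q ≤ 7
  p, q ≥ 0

Unbounded (objective can increase without bound)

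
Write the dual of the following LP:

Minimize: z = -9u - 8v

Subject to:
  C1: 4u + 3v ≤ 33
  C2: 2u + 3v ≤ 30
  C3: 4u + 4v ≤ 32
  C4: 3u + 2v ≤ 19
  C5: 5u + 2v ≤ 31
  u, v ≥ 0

Primal min cᵀx s.t. Ax ≤ b, x ≥ 0  →  Dual max −bᵀy s.t. Aᵀy ≥ −c, y ≥ 0.

Maximize: z = -33y1 - 30y2 - 32y3 - 19y4 - 31y5

Subject to:
  4y1 + 2y2 + 4y3 + 3y4 + 5y5 ≥ 9
  3y1 + 3y2 + 4y3 + 2y4 + 2y5 ≥ 8
  y1, y2, y3, y4, y5 ≥ 0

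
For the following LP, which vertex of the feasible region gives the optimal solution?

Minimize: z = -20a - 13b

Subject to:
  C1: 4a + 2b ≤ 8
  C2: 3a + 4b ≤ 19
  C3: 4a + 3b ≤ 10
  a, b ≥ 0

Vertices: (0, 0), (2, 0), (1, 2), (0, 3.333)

Evaluate the objective at each vertex of the feasible region:
  z(0, 0) = 0
  z(2, 0) = -40
  z(1, 2) = -46  ←
  z(0, 3.333) = -43.33
The minimum is at a = 1, b = 2.

(1, 2)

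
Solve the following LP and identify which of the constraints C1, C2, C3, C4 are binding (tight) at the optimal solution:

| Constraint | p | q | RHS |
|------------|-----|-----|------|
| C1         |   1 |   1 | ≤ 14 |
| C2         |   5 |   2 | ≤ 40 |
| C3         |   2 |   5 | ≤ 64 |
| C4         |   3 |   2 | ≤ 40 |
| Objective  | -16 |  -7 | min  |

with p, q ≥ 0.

At p = 4, q = 10, compute slack b - a·x for each constraint:
  C1: 14 − 14 = 0  (binding)
  C2: 40 − 40 = 0  (binding)
  C3: 64 − 58 = 6  (slack)
  C4: 40 − 32 = 8  (slack)

Optimal: p = 4, q = 10
Binding: C1, C2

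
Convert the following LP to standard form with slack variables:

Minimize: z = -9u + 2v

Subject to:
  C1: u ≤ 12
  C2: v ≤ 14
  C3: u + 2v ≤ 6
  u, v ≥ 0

min z = -9u + 2v

s.t.
  u + s1 = 12
  v + s2 = 14
  u + 2v + s3 = 6
  u, v, s1, s2, s3 ≥ 0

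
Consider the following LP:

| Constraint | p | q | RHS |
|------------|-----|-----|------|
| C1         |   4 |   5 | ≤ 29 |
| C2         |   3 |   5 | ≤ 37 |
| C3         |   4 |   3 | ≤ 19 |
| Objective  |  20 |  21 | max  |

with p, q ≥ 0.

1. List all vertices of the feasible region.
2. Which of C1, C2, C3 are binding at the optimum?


1. (0, 0), (4.75, 0), (1, 5), (0, 5.8)
2. C1, C3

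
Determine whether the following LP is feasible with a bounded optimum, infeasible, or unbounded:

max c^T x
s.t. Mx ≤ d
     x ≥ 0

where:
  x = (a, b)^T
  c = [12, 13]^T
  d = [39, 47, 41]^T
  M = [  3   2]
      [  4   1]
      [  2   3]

Feasible with a bounded optimal solution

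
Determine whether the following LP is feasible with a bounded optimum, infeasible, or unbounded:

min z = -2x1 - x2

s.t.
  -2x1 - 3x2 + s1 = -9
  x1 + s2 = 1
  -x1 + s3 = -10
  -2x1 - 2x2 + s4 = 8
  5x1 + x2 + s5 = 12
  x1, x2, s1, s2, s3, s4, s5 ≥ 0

Infeasible (no feasible solution exists)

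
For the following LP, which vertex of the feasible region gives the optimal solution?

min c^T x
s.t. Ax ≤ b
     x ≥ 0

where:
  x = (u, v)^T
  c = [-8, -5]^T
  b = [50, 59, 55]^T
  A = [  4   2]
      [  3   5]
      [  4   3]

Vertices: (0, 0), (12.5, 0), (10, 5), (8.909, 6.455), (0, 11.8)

Evaluate the objective at each vertex of the feasible region:
  z(0, 0) = 0
  z(12.5, 0) = -100
  z(10, 5) = -105  ←
  z(8.909, 6.455) = -103.5
  z(0, 11.8) = -59
The minimum is at u = 10, v = 5.

(10, 5)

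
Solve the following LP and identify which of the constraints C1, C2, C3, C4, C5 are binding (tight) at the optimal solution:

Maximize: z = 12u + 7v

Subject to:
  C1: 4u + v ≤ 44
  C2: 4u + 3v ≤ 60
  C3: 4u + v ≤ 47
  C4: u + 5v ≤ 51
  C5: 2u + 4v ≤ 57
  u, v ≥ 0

At u = 9, v = 8, compute slack b - a·x for each constraint:
  C1: 44 − 44 = 0  (binding)
  C2: 60 − 60 = 0  (binding)
  C3: 47 − 44 = 3  (slack)
  C4: 51 − 49 = 2  (slack)
  C5: 57 − 50 = 7  (slack)

Optimal: u = 9, v = 8
Binding: C1, C2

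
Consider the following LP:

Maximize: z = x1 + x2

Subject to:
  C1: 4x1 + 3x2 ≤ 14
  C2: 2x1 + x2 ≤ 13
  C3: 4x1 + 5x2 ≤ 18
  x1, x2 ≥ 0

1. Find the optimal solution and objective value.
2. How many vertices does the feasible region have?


1. x1 = 2, x2 = 2, z = 4
2. 4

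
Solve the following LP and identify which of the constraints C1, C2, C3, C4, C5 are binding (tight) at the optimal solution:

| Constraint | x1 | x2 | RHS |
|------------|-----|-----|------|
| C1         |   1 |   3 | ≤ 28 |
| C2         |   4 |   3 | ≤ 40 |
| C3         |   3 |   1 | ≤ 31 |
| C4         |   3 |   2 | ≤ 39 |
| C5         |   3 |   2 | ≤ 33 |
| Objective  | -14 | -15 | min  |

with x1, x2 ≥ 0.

At x1 = 4, x2 = 8, compute slack b - a·x for each constraint:
  C1: 28 − 28 = 0  (binding)
  C2: 40 − 40 = 0  (binding)
  C3: 31 − 20 = 11  (slack)
  C4: 39 − 28 = 11  (slack)
  C5: 33 − 28 = 5  (slack)

Optimal: x1 = 4, x2 = 8
Binding: C1, C2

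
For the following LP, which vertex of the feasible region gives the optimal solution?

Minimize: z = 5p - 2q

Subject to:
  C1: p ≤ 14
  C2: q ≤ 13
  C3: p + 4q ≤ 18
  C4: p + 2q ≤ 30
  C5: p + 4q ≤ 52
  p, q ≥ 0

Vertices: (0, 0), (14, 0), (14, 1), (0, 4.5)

Evaluate the objective at each vertex of the feasible region:
  z(0, 0) = 0
  z(14, 0) = 70
  z(14, 1) = 68
  z(0, 4.5) = -9  ←
The minimum is at p = 0, q = 4.5.

(0, 4.5)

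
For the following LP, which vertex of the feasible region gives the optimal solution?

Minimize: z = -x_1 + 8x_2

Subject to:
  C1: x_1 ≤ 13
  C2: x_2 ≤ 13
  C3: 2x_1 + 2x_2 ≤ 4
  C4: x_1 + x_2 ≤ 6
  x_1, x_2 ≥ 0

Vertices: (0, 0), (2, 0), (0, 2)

Evaluate the objective at each vertex of the feasible region:
  z(0, 0) = 0
  z(2, 0) = -2  ←
  z(0, 2) = 16
The minimum is at x_1 = 2, x_2 = 0.

(2, 0)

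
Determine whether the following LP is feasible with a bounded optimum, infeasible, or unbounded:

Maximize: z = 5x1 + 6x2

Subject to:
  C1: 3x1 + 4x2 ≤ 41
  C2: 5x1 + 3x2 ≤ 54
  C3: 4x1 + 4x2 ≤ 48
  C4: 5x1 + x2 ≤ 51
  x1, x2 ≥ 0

Feasible with a bounded optimal solution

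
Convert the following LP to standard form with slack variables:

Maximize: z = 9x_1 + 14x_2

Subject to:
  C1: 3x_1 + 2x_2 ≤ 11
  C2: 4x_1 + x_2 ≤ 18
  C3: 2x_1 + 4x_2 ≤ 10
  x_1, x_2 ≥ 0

max z = 9x_1 + 14x_2

s.t.
  3x_1 + 2x_2 + s1 = 11
  4x_1 + x_2 + s2 = 18
  2x_1 + 4x_2 + s3 = 10
  x_1, x_2, s1, s2, s3 ≥ 0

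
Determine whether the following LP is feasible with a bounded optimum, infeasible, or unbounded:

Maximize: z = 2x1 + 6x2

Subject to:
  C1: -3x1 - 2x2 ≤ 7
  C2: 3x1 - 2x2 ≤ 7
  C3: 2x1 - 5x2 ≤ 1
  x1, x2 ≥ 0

Unbounded (objective can increase without bound)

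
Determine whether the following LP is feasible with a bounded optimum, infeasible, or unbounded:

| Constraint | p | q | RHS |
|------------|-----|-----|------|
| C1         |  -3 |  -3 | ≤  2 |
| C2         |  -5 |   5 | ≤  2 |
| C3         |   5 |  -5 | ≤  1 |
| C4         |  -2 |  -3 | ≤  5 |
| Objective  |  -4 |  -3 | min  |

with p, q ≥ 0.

Unbounded (objective can decrease without bound)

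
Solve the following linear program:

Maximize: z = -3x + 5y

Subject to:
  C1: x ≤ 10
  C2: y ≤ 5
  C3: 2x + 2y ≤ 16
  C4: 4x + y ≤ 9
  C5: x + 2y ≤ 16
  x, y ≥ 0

Evaluate the objective at each vertex of the feasible region:
  z(0, 0) = 0
  z(2.25, 0) = -6.75
  z(1, 5) = 22
  z(0, 5) = 25  ←
The maximum is at x = 0, y = 5.

x = 0, y = 5, z = 25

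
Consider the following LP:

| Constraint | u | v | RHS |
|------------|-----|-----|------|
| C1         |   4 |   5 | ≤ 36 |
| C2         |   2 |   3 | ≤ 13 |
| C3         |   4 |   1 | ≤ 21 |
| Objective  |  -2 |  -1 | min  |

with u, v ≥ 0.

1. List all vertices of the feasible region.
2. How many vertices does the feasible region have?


1. (0, 0), (5.25, 0), (5, 1), (0, 4.333)
2. 4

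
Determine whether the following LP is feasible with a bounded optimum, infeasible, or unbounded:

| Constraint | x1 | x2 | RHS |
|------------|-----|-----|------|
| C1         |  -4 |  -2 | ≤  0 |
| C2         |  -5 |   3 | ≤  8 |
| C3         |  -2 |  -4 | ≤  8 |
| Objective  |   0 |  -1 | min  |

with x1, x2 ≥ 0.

Unbounded (objective can decrease without bound)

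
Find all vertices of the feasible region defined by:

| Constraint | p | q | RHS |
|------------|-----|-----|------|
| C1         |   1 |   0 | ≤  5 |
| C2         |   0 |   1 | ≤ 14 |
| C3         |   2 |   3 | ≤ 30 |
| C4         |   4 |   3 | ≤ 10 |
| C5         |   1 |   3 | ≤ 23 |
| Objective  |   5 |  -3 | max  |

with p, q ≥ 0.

(0, 0), (2.5, 0), (0, 3.333)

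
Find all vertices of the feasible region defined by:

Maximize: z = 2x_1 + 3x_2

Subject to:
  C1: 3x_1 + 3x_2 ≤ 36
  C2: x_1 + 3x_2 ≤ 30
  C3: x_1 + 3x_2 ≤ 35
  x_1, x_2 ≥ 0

(0, 0), (12, 0), (3, 9), (0, 10)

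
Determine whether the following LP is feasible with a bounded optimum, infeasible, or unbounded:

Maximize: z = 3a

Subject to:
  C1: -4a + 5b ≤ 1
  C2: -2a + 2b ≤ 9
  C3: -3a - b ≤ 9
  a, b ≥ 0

Unbounded (objective can increase without bound)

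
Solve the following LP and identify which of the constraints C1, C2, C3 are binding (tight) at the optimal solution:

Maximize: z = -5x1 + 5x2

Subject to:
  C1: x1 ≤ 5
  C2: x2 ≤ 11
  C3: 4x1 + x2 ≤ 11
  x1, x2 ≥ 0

At x1 = 0, x2 = 11, compute slack b - a·x for each constraint:
  C1: 5 − 0 = 5  (slack)
  C2: 11 − 11 = 0  (binding)
  C3: 11 − 11 = 0  (binding)

Optimal: x1 = 0, x2 = 11
Binding: C2, C3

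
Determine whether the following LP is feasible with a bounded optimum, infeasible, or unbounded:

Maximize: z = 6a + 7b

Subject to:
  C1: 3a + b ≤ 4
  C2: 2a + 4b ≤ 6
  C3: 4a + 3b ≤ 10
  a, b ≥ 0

Feasible with a bounded optimal solution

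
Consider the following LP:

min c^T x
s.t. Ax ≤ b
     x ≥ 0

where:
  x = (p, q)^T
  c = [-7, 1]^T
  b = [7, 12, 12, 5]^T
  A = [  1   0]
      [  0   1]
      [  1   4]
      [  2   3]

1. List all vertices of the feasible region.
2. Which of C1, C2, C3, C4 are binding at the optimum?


1. (0, 0), (2.5, 0), (0, 1.667)
2. C4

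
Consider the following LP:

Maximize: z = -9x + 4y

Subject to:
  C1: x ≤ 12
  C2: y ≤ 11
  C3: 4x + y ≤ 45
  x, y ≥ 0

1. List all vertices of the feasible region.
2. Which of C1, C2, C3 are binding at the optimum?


1. (0, 0), (11.25, 0), (8.5, 11), (0, 11)
2. C2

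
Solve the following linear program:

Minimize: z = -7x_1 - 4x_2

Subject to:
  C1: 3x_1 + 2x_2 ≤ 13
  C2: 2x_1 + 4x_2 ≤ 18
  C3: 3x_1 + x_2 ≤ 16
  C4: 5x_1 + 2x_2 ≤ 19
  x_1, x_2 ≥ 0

Evaluate the objective at each vertex of the feasible region:
  z(0, 0) = 0
  z(3.8, 0) = -26.6
  z(3, 2) = -29  ←
  z(2, 3.5) = -28
  z(0, 4.5) = -18
The minimum is at x_1 = 3, x_2 = 2.

x_1 = 3, x_2 = 2, z = -29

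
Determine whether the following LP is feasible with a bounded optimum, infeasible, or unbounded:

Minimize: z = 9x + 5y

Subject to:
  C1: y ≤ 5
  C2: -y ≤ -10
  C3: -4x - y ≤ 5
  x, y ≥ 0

Infeasible (no feasible solution exists)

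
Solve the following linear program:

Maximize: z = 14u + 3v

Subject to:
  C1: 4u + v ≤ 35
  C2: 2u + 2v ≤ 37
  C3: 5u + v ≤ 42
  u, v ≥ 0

Evaluate the objective at each vertex of the feasible region:
  z(0, 0) = 0
  z(8.4, 0) = 117.6
  z(7, 7) = 119  ←
  z(5.5, 13) = 116
  z(0, 18.5) = 55.5
The maximum is at u = 7, v = 7.

u = 7, v = 7, z = 119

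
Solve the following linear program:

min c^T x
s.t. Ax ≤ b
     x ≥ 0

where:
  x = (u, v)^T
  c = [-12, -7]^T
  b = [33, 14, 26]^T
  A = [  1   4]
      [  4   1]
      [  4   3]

Evaluate the objective at each vertex of the feasible region:
  z(0, 0) = 0
  z(3.5, 0) = -42
  z(2, 6) = -66  ←
  z(0.3846, 8.154) = -61.69
  z(0, 8.25) = -57.75
The minimum is at u = 2, v = 6.

u = 2, v = 6, z = -66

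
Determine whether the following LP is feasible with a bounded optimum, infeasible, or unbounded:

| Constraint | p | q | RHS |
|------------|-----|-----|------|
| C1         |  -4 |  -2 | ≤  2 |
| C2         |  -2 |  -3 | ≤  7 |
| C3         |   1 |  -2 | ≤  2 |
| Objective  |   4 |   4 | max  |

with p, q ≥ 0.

Unbounded (objective can increase without bound)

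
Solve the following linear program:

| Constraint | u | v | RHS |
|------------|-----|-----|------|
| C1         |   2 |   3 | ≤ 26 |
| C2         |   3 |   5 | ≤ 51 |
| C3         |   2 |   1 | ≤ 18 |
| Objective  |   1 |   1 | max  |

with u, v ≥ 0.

Evaluate the objective at each vertex of the feasible region:
  z(0, 0) = 0
  z(9, 0) = 9
  z(7, 4) = 11  ←
  z(0, 8.667) = 8.667
The maximum is at u = 7, v = 4.

u = 7, v = 4, z = 11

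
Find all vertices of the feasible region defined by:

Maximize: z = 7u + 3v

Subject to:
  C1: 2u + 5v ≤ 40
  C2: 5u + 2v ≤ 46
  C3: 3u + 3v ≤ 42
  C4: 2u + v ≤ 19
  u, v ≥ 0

(0, 0), (9.2, 0), (8, 3), (6.875, 5.25), (0, 8)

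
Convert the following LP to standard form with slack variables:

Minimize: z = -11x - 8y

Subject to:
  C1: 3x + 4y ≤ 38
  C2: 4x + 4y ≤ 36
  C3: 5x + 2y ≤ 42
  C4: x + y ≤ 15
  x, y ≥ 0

min z = -11x - 8y

s.t.
  3x + 4y + s1 = 38
  4x + 4y + s2 = 36
  5x + 2y + s3 = 42
  x + y + s4 = 15
  x, y, s1, s2, s3, s4 ≥ 0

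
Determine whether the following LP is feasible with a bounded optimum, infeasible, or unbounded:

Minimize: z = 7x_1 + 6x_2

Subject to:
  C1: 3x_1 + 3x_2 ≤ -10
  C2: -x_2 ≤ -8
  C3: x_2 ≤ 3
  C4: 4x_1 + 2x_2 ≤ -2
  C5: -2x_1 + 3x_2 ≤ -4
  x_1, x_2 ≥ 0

Infeasible (no feasible solution exists)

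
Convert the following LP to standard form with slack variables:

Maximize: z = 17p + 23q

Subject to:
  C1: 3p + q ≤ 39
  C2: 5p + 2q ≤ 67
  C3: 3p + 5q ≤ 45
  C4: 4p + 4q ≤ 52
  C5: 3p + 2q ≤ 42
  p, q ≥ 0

max z = 17p + 23q

s.t.
  3p + q + s1 = 39
  5p + 2q + s2 = 67
  3p + 5q + s3 = 45
  4p + 4q + s4 = 52
  3p + 2q + s5 = 42
  p, q, s1, s2, s3, s4, s5 ≥ 0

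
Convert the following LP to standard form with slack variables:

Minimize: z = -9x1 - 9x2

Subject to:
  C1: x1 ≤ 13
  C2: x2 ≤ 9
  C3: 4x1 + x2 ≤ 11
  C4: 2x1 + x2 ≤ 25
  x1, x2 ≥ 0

min z = -9x1 - 9x2

s.t.
  x1 + s1 = 13
  x2 + s2 = 9
  4x1 + x2 + s3 = 11
  2x1 + x2 + s4 = 25
  x1, x2, s1, s2, s3, s4 ≥ 0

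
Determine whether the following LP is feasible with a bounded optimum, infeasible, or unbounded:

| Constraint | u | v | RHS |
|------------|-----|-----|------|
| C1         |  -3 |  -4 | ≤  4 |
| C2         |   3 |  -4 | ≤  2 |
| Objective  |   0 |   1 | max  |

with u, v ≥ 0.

Unbounded (objective can increase without bound)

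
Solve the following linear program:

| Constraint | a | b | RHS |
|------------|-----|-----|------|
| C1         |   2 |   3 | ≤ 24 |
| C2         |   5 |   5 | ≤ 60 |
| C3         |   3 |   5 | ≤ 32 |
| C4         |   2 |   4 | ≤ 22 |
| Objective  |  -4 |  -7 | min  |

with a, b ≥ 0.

Evaluate the objective at each vertex of the feasible region:
  z(0, 0) = 0
  z(10.67, 0) = -42.67
  z(9, 1) = -43  ←
  z(0, 5.5) = -38.5
The minimum is at a = 9, b = 1.

a = 9, b = 1, z = -43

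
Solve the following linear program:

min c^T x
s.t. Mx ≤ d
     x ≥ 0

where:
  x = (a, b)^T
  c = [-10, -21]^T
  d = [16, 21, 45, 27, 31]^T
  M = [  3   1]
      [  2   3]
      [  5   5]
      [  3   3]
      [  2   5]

Evaluate the objective at each vertex of the feasible region:
  z(0, 0) = 0
  z(5.333, 0) = -53.33
  z(3.857, 4.429) = -131.6
  z(3, 5) = -135  ←
  z(0, 6.2) = -130.2
The minimum is at a = 3, b = 5.

a = 3, b = 5, z = -135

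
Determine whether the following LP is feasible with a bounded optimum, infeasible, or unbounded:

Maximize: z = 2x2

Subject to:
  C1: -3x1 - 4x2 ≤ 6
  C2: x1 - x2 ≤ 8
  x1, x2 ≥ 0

Unbounded (objective can increase without bound)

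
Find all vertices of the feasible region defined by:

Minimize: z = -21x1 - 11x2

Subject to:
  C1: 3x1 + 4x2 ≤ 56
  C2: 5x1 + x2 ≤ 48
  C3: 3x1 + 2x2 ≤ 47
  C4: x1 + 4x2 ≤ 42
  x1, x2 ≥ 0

(0, 0), (9.6, 0), (8, 8), (7, 8.75), (0, 10.5)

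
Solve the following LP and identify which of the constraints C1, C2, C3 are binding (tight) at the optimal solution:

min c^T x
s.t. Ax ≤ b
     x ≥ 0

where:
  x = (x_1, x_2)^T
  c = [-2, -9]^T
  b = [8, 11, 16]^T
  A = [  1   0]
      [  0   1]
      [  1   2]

At x_1 = 0, x_2 = 8, compute slack b - a·x for each constraint:
  C1: 8 − 0 = 8  (slack)
  C2: 11 − 8 = 3  (slack)
  C3: 16 − 16 = 0  (binding)

Optimal: x_1 = 0, x_2 = 8
Binding: C3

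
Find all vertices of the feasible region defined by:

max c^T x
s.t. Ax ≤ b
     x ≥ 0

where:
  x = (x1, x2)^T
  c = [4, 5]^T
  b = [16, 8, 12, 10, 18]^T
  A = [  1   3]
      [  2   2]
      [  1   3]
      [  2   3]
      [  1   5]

(0, 0), (4, 0), (2, 2), (0, 3.333)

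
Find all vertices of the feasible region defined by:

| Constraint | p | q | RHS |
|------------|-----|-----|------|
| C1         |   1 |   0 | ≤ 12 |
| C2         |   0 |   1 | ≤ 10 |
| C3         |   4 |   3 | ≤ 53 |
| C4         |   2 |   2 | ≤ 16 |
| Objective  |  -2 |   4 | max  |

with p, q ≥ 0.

(0, 0), (8, 0), (0, 8)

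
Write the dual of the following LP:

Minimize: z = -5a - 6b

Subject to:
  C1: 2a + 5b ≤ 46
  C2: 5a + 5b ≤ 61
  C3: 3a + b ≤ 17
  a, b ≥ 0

Primal min cᵀx s.t. Ax ≤ b, x ≥ 0  →  Dual max −bᵀy s.t. Aᵀy ≥ −c, y ≥ 0.

Maximize: z = -46y1 - 61y2 - 17y3

Subject to:
  2y1 + 5y2 + 3y3 ≥ 5
  5y1 + 5y2 + y3 ≥ 6
  y1, y2, y3 ≥ 0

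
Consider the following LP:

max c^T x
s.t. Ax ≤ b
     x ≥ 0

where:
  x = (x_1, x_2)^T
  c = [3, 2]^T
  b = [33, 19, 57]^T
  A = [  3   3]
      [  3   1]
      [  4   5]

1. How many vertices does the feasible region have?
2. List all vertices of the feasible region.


1. 4
2. (0, 0), (6.333, 0), (4, 7), (0, 11)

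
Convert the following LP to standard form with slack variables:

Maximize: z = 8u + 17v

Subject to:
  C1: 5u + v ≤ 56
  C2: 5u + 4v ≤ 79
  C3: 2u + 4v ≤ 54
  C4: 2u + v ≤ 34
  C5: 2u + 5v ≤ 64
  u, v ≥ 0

max z = 8u + 17v

s.t.
  5u + v + s1 = 56
  5u + 4v + s2 = 79
  2u + 4v + s3 = 54
  2u + v + s4 = 34
  2u + 5v + s5 = 64
  u, v, s1, s2, s3, s4, s5 ≥ 0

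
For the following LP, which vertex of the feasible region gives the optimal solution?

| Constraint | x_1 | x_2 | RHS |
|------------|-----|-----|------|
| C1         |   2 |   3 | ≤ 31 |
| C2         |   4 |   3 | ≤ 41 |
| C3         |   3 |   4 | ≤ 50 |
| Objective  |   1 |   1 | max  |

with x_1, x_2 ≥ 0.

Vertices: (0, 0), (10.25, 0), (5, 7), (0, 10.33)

Evaluate the objective at each vertex of the feasible region:
  z(0, 0) = 0
  z(10.25, 0) = 10.25
  z(5, 7) = 12  ←
  z(0, 10.33) = 10.33
The maximum is at x_1 = 5, x_2 = 7.

(5, 7)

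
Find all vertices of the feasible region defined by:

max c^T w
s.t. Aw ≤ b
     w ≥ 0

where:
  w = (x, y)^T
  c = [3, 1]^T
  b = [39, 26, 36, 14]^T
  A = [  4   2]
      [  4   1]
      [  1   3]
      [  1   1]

(0, 0), (6.5, 0), (4, 10), (3, 11), (0, 12)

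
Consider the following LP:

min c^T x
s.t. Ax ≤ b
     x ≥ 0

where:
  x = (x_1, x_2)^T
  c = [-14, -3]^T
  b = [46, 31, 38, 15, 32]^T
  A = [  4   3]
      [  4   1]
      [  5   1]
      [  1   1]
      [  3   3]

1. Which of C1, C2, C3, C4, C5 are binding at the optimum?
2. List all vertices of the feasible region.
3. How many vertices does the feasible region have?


1. C2, C3
2. (0, 0), (7.6, 0), (7, 3), (6.778, 3.889), (0, 10.67)
3. 5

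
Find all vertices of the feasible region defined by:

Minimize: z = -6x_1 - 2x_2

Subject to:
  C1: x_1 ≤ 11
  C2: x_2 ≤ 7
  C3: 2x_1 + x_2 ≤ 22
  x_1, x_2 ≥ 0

(0, 0), (11, 0), (7.5, 7), (0, 7)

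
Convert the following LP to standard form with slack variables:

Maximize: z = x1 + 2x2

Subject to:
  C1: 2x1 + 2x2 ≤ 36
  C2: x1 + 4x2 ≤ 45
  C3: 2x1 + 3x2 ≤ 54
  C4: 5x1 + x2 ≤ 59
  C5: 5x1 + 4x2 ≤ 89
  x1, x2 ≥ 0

max z = x1 + 2x2

s.t.
  2x1 + 2x2 + s1 = 36
  x1 + 4x2 + s2 = 45
  2x1 + 3x2 + s3 = 54
  5x1 + x2 + s4 = 59
  5x1 + 4x2 + s5 = 89
  x1, x2, s1, s2, s3, s4, s5 ≥ 0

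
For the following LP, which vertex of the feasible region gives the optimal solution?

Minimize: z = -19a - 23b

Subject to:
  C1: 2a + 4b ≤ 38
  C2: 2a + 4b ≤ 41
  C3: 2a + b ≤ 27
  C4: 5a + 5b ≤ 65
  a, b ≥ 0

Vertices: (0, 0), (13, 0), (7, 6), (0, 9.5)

Evaluate the objective at each vertex of the feasible region:
  z(0, 0) = 0
  z(13, 0) = -247
  z(7, 6) = -271  ←
  z(0, 9.5) = -218.5
The minimum is at a = 7, b = 6.

(7, 6)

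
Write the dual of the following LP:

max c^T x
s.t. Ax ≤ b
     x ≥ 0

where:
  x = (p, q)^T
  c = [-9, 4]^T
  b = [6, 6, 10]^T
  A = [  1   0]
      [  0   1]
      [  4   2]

Primal max cᵀx s.t. Ax ≤ b, x ≥ 0  →  Dual min bᵀy s.t. Aᵀy ≥ c, y ≥ 0.

Minimize: z = 6y1 + 6y2 + 10y3

Subject to:
  y1 + 4y3 ≥ -9
  y2 + 2y3 ≥ 4
  y1, y2, y3 ≥ 0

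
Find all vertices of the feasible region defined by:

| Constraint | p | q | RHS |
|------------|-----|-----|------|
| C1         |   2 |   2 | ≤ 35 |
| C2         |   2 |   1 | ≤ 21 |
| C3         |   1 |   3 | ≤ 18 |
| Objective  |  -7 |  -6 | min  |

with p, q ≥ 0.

(0, 0), (10.5, 0), (9, 3), (0, 6)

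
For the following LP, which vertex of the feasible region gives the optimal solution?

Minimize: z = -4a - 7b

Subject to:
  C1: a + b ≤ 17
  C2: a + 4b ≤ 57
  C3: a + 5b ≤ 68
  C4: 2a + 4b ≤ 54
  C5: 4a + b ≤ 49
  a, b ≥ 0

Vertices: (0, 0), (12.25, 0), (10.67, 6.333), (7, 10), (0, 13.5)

Evaluate the objective at each vertex of the feasible region:
  z(0, 0) = 0
  z(12.25, 0) = -49
  z(10.67, 6.333) = -87
  z(7, 10) = -98  ←
  z(0, 13.5) = -94.5
The minimum is at a = 7, b = 10.

(7, 10)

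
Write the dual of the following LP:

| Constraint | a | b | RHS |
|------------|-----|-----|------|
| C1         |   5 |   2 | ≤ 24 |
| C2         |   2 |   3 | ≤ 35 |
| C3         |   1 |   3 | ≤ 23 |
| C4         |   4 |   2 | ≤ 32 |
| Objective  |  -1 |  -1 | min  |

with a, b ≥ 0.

Primal min cᵀx s.t. Ax ≤ b, x ≥ 0  →  Dual max −bᵀy s.t. Aᵀy ≥ −c, y ≥ 0.

Maximize: z = -24y1 - 35y2 - 23y3 - 32y4

Subject to:
  5y1 + 2y2 + y3 + 4y4 ≥ 1
  2y1 + 3y2 + 3y3 + 2y4 ≥ 1
  y1, y2, y3, y4 ≥ 0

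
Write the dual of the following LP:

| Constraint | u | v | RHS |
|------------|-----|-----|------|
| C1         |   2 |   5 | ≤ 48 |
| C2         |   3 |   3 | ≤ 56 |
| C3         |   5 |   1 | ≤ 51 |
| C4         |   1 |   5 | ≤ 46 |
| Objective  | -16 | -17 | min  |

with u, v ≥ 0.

Primal min cᵀx s.t. Ax ≤ b, x ≥ 0  →  Dual max −bᵀy s.t. Aᵀy ≥ −c, y ≥ 0.

Maximize: z = -48y1 - 56y2 - 51y3 - 46y4

Subject to:
  2y1 + 3y2 + 5y3 + y4 ≥ 16
  5y1 + 3y2 + y3 + 5y4 ≥ 17
  y1, y2, y3, y4 ≥ 0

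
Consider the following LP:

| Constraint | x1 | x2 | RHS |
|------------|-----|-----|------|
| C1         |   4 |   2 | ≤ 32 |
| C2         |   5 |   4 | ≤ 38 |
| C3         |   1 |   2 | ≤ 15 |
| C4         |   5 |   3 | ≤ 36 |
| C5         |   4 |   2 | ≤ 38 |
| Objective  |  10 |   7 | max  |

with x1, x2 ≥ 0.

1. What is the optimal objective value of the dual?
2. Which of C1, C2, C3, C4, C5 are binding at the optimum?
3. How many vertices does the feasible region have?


1. 74
2. C2, C4
3. 5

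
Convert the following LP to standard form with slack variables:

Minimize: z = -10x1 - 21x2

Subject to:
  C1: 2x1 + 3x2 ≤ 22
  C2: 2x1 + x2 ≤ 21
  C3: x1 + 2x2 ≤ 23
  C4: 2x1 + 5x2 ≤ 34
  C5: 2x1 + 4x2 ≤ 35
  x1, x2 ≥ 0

min z = -10x1 - 21x2

s.t.
  2x1 + 3x2 + s1 = 22
  2x1 + x2 + s2 = 21
  x1 + 2x2 + s3 = 23
  2x1 + 5x2 + s4 = 34
  2x1 + 4x2 + s5 = 35
  x1, x2, s1, s2, s3, s4, s5 ≥ 0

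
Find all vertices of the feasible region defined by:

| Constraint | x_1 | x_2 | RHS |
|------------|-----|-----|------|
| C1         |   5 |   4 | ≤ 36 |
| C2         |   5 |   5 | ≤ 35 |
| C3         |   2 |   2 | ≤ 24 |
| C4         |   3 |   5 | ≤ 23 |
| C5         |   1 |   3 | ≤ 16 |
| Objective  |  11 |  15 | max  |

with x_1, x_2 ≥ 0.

(0, 0), (7, 0), (6, 1), (0, 4.6)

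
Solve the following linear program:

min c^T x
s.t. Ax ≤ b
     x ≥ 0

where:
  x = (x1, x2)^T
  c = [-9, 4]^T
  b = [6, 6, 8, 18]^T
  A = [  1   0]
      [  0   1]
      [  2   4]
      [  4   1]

Evaluate the objective at each vertex of the feasible region:
  z(0, 0) = 0
  z(4, 0) = -36  ←
  z(0, 2) = 8
The minimum is at x1 = 4, x2 = 0.

x1 = 4, x2 = 0, z = -36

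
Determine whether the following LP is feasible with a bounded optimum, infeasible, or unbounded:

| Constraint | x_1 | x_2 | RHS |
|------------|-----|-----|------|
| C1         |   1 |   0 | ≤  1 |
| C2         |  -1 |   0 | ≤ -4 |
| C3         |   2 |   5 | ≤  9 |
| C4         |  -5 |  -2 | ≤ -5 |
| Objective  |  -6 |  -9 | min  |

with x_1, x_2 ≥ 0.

Infeasible (no feasible solution exists)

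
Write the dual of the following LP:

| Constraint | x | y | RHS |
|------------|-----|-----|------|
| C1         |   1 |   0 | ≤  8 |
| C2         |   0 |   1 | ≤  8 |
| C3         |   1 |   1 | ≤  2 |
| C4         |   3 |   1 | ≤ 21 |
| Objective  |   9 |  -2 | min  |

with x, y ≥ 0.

Primal min cᵀx s.t. Ax ≤ b, x ≥ 0  →  Dual max −bᵀy s.t. Aᵀy ≥ −c, y ≥ 0.

Maximize: z = -8y1 - 8y2 - 2y3 - 21y4

Subject to:
  y1 + y3 + 3y4 ≥ -9
  y2 + y3 + y4 ≥ 2
  y1, y2, y3, y4 ≥ 0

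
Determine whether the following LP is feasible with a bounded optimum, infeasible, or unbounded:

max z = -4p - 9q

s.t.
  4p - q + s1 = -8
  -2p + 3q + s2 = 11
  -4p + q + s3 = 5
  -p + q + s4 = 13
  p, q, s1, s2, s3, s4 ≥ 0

Infeasible (no feasible solution exists)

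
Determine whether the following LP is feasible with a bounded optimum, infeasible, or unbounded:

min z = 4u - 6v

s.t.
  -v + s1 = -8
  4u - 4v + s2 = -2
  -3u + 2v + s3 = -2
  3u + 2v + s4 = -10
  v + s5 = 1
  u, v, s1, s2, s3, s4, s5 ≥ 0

Infeasible (no feasible solution exists)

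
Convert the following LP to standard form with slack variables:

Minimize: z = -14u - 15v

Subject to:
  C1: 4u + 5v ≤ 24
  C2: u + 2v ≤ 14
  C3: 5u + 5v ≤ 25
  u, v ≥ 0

min z = -14u - 15v

s.t.
  4u + 5v + s1 = 24
  u + 2v + s2 = 14
  5u + 5v + s3 = 25
  u, v, s1, s2, s3 ≥ 0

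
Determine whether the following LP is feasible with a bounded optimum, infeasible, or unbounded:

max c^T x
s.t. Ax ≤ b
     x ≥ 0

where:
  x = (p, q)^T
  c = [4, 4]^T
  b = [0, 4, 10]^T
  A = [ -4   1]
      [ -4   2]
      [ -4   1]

Unbounded (objective can increase without bound)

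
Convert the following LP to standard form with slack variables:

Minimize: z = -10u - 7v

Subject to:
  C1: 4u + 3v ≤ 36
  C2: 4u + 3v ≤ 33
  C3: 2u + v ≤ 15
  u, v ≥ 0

min z = -10u - 7v

s.t.
  4u + 3v + s1 = 36
  4u + 3v + s2 = 33
  2u + v + s3 = 15
  u, v, s1, s2, s3 ≥ 0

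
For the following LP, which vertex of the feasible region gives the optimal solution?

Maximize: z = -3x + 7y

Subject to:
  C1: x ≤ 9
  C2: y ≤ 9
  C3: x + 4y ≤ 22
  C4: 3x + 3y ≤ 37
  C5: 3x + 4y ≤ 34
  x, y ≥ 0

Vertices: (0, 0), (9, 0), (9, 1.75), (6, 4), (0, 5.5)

Evaluate the objective at each vertex of the feasible region:
  z(0, 0) = 0
  z(9, 0) = -27
  z(9, 1.75) = -14.75
  z(6, 4) = 10
  z(0, 5.5) = 38.5  ←
The maximum is at x = 0, y = 5.5.

(0, 5.5)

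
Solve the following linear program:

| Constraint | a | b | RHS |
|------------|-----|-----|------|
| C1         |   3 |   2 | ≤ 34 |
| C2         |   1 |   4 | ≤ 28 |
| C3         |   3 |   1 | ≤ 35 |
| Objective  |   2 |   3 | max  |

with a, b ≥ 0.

Evaluate the objective at each vertex of the feasible region:
  z(0, 0) = 0
  z(11.33, 0) = 22.67
  z(8, 5) = 31  ←
  z(0, 7) = 21
The maximum is at a = 8, b = 5.

a = 8, b = 5, z = 31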